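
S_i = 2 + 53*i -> [2, 55, 108, 161, 214]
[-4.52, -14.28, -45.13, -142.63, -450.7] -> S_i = -4.52*3.16^i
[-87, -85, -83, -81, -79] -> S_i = -87 + 2*i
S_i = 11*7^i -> [11, 77, 539, 3773, 26411]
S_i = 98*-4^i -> [98, -392, 1568, -6272, 25088]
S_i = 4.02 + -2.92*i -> [4.02, 1.1, -1.82, -4.74, -7.66]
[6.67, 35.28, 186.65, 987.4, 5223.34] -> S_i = 6.67*5.29^i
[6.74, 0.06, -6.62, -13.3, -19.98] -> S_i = 6.74 + -6.68*i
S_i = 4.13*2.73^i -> [4.13, 11.27, 30.78, 84.03, 229.4]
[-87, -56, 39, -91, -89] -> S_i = Random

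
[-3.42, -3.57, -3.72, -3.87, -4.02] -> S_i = -3.42 + -0.15*i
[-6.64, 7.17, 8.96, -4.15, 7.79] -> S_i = Random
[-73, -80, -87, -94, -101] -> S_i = -73 + -7*i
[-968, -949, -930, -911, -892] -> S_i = -968 + 19*i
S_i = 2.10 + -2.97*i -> [2.1, -0.87, -3.84, -6.81, -9.78]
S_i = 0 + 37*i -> [0, 37, 74, 111, 148]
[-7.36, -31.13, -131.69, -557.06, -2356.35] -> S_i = -7.36*4.23^i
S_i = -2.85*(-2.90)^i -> [-2.85, 8.26, -23.97, 69.51, -201.58]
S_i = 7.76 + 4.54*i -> [7.76, 12.3, 16.84, 21.38, 25.92]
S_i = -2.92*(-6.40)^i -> [-2.92, 18.69, -119.6, 765.46, -4898.95]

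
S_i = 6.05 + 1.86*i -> [6.05, 7.91, 9.77, 11.63, 13.49]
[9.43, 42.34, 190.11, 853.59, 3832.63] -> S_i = 9.43*4.49^i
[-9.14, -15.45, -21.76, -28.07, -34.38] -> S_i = -9.14 + -6.31*i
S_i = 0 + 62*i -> [0, 62, 124, 186, 248]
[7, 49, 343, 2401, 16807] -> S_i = 7*7^i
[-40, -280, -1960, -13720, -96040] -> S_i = -40*7^i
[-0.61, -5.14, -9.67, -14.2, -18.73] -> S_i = -0.61 + -4.53*i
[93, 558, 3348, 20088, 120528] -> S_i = 93*6^i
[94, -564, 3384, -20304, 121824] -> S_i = 94*-6^i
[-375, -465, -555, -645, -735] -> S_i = -375 + -90*i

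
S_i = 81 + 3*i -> [81, 84, 87, 90, 93]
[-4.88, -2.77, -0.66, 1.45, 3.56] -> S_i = -4.88 + 2.11*i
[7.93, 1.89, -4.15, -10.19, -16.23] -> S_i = 7.93 + -6.04*i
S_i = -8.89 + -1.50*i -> [-8.89, -10.39, -11.89, -13.39, -14.89]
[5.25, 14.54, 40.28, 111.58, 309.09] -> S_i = 5.25*2.77^i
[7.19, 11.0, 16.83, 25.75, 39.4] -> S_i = 7.19*1.53^i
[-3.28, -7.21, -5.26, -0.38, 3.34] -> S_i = Random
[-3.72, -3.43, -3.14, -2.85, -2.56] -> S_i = -3.72 + 0.29*i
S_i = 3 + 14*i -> [3, 17, 31, 45, 59]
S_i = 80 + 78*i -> [80, 158, 236, 314, 392]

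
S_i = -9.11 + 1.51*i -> [-9.11, -7.6, -6.09, -4.58, -3.07]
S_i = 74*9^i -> [74, 666, 5994, 53946, 485514]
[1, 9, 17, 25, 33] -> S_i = 1 + 8*i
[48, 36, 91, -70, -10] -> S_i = Random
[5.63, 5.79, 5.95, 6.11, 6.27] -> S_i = 5.63 + 0.16*i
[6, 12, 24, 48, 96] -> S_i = 6*2^i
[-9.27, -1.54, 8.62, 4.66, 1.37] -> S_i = Random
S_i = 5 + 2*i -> [5, 7, 9, 11, 13]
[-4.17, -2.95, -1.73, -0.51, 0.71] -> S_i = -4.17 + 1.22*i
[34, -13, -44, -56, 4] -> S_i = Random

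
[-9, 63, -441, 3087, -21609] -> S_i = -9*-7^i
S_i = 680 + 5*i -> [680, 685, 690, 695, 700]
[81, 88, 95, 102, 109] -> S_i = 81 + 7*i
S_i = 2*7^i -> [2, 14, 98, 686, 4802]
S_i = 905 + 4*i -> [905, 909, 913, 917, 921]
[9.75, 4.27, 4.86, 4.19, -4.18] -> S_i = Random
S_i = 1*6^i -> [1, 6, 36, 216, 1296]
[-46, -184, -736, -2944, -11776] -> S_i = -46*4^i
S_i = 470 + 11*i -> [470, 481, 492, 503, 514]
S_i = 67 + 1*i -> [67, 68, 69, 70, 71]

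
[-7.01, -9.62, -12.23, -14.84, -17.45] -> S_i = -7.01 + -2.61*i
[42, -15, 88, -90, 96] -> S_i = Random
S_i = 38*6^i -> [38, 228, 1368, 8208, 49248]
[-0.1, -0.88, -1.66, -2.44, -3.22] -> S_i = -0.10 + -0.78*i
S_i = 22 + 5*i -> [22, 27, 32, 37, 42]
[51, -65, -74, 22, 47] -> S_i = Random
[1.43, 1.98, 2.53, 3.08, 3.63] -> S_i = 1.43 + 0.55*i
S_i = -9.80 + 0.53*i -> [-9.8, -9.27, -8.74, -8.21, -7.68]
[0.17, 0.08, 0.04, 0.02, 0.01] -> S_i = 0.17*0.47^i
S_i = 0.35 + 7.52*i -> [0.35, 7.87, 15.39, 22.91, 30.43]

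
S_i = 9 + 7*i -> [9, 16, 23, 30, 37]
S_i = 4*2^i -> [4, 8, 16, 32, 64]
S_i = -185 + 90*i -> [-185, -95, -5, 85, 175]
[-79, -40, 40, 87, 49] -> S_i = Random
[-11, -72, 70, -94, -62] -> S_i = Random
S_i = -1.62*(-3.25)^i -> [-1.62, 5.26, -17.11, 55.61, -180.74]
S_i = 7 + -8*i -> [7, -1, -9, -17, -25]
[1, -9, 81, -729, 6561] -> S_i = 1*-9^i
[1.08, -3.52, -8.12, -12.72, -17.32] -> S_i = 1.08 + -4.60*i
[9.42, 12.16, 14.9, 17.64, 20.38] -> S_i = 9.42 + 2.74*i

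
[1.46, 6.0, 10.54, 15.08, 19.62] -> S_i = 1.46 + 4.54*i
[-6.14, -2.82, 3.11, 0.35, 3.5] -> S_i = Random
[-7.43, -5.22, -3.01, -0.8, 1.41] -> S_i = -7.43 + 2.21*i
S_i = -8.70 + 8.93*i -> [-8.7, 0.23, 9.16, 18.09, 27.02]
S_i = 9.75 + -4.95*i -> [9.75, 4.8, -0.15, -5.1, -10.05]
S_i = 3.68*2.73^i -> [3.68, 10.05, 27.43, 74.87, 204.41]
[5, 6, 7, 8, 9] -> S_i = 5 + 1*i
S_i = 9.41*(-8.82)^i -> [9.41, -83.0, 732.03, -6456.47, 56946.1]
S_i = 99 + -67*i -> [99, 32, -35, -102, -169]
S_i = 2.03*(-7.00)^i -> [2.03, -14.21, 99.47, -696.29, 4874.03]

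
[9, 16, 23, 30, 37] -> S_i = 9 + 7*i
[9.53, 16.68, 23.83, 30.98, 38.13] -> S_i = 9.53 + 7.15*i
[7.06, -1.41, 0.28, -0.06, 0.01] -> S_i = 7.06*(-0.20)^i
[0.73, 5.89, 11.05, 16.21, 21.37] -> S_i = 0.73 + 5.16*i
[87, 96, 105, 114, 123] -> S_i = 87 + 9*i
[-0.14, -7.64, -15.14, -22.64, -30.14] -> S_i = -0.14 + -7.50*i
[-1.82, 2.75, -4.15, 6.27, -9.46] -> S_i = -1.82*(-1.51)^i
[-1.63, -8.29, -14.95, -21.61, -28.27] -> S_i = -1.63 + -6.66*i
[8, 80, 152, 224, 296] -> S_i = 8 + 72*i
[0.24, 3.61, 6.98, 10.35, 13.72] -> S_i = 0.24 + 3.37*i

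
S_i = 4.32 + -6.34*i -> [4.32, -2.02, -8.36, -14.7, -21.04]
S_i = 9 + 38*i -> [9, 47, 85, 123, 161]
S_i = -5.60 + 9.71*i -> [-5.6, 4.11, 13.82, 23.53, 33.24]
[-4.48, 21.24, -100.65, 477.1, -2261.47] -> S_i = -4.48*(-4.74)^i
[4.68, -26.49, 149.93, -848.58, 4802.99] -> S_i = 4.68*(-5.66)^i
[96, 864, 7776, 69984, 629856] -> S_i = 96*9^i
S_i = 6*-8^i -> [6, -48, 384, -3072, 24576]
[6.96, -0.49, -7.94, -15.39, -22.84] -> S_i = 6.96 + -7.45*i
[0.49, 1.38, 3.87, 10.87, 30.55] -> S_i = 0.49*2.81^i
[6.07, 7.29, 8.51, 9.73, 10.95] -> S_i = 6.07 + 1.22*i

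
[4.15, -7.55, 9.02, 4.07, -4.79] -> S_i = Random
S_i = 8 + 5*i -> [8, 13, 18, 23, 28]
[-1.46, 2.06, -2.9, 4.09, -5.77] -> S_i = -1.46*(-1.41)^i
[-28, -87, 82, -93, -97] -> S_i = Random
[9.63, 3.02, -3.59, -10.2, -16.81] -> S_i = 9.63 + -6.61*i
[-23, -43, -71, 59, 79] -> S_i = Random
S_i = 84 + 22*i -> [84, 106, 128, 150, 172]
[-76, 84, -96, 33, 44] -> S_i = Random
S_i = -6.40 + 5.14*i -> [-6.4, -1.26, 3.88, 9.02, 14.16]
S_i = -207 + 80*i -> [-207, -127, -47, 33, 113]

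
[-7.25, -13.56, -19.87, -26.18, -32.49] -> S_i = -7.25 + -6.31*i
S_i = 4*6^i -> [4, 24, 144, 864, 5184]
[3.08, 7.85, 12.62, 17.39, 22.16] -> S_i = 3.08 + 4.77*i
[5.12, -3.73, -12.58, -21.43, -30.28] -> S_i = 5.12 + -8.85*i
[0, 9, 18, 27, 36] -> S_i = 0 + 9*i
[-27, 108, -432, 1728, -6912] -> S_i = -27*-4^i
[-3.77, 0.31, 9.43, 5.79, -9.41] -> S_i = Random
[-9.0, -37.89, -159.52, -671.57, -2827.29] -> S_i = -9.00*4.21^i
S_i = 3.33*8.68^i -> [3.33, 28.9, 250.89, 2177.73, 18902.67]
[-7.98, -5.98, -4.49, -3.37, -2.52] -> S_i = -7.98*0.75^i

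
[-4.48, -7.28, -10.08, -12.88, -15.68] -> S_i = -4.48 + -2.80*i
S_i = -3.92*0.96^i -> [-3.92, -3.76, -3.61, -3.47, -3.33]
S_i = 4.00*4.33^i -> [4.0, 17.32, 75.0, 324.73, 1406.09]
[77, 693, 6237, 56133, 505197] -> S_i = 77*9^i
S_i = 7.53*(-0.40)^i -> [7.53, -3.01, 1.2, -0.48, 0.19]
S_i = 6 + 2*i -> [6, 8, 10, 12, 14]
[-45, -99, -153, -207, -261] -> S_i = -45 + -54*i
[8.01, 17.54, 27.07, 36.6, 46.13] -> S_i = 8.01 + 9.53*i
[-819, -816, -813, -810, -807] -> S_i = -819 + 3*i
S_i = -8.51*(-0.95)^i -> [-8.51, 8.08, -7.68, 7.3, -6.93]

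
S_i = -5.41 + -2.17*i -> [-5.41, -7.58, -9.75, -11.92, -14.09]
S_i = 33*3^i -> [33, 99, 297, 891, 2673]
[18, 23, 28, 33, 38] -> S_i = 18 + 5*i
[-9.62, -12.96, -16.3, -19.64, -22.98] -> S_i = -9.62 + -3.34*i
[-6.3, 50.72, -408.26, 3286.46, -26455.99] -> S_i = -6.30*(-8.05)^i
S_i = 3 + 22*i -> [3, 25, 47, 69, 91]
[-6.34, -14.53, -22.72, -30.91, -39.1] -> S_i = -6.34 + -8.19*i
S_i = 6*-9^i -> [6, -54, 486, -4374, 39366]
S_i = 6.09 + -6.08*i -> [6.09, 0.01, -6.07, -12.15, -18.23]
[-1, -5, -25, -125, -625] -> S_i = -1*5^i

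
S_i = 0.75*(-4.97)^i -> [0.75, -3.73, 18.53, -92.07, 457.6]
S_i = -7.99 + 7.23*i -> [-7.99, -0.76, 6.47, 13.7, 20.93]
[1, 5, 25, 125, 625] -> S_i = 1*5^i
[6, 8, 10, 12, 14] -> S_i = 6 + 2*i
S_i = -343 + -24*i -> [-343, -367, -391, -415, -439]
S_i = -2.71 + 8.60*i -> [-2.71, 5.89, 14.49, 23.09, 31.69]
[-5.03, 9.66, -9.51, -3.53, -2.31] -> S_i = Random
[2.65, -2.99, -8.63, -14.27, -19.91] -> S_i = 2.65 + -5.64*i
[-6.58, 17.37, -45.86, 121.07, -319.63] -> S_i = -6.58*(-2.64)^i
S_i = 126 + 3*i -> [126, 129, 132, 135, 138]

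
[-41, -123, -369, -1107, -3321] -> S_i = -41*3^i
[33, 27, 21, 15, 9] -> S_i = 33 + -6*i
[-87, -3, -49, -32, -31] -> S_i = Random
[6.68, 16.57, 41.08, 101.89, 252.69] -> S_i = 6.68*2.48^i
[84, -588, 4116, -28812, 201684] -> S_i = 84*-7^i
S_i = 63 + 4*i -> [63, 67, 71, 75, 79]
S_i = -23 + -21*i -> [-23, -44, -65, -86, -107]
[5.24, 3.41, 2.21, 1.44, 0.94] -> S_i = 5.24*0.65^i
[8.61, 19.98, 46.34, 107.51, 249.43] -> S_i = 8.61*2.32^i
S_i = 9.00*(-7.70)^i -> [9.0, -69.3, 533.61, -4108.8, 31637.74]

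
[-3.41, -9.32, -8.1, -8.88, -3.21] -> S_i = Random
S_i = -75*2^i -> [-75, -150, -300, -600, -1200]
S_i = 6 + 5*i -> [6, 11, 16, 21, 26]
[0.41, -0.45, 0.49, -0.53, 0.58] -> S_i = 0.41*(-1.09)^i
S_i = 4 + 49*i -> [4, 53, 102, 151, 200]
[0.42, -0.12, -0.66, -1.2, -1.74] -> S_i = 0.42 + -0.54*i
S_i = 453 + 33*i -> [453, 486, 519, 552, 585]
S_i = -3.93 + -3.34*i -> [-3.93, -7.27, -10.61, -13.95, -17.29]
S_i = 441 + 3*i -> [441, 444, 447, 450, 453]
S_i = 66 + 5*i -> [66, 71, 76, 81, 86]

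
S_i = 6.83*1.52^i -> [6.83, 10.38, 15.78, 23.99, 36.46]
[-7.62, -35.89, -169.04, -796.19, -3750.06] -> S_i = -7.62*4.71^i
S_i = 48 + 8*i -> [48, 56, 64, 72, 80]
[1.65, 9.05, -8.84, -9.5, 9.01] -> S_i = Random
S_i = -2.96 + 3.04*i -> [-2.96, 0.08, 3.12, 6.16, 9.2]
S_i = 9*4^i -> [9, 36, 144, 576, 2304]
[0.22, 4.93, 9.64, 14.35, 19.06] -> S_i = 0.22 + 4.71*i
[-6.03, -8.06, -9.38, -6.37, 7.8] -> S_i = Random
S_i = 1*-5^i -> [1, -5, 25, -125, 625]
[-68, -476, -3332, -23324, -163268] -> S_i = -68*7^i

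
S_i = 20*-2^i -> [20, -40, 80, -160, 320]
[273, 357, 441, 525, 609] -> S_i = 273 + 84*i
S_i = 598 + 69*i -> [598, 667, 736, 805, 874]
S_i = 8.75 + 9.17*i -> [8.75, 17.92, 27.09, 36.26, 45.43]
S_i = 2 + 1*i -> [2, 3, 4, 5, 6]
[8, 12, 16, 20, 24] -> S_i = 8 + 4*i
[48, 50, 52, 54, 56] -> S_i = 48 + 2*i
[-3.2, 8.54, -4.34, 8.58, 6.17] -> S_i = Random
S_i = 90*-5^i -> [90, -450, 2250, -11250, 56250]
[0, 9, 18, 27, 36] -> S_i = 0 + 9*i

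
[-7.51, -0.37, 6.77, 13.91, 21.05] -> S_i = -7.51 + 7.14*i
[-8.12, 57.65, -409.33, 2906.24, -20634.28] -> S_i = -8.12*(-7.10)^i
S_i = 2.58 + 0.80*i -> [2.58, 3.38, 4.18, 4.98, 5.78]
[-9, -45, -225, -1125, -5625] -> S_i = -9*5^i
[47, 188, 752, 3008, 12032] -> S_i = 47*4^i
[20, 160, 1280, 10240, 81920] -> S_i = 20*8^i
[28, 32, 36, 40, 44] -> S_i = 28 + 4*i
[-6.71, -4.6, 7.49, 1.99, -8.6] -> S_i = Random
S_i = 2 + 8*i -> [2, 10, 18, 26, 34]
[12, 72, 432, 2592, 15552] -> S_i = 12*6^i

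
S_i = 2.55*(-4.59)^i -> [2.55, -11.7, 53.72, -246.59, 1131.86]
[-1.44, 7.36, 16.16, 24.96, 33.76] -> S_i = -1.44 + 8.80*i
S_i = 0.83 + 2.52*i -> [0.83, 3.35, 5.87, 8.39, 10.91]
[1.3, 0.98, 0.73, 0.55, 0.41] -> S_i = 1.30*0.75^i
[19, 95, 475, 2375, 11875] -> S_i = 19*5^i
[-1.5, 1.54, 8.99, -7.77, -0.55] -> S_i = Random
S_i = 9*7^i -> [9, 63, 441, 3087, 21609]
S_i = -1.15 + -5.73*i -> [-1.15, -6.88, -12.61, -18.34, -24.07]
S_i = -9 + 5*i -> [-9, -4, 1, 6, 11]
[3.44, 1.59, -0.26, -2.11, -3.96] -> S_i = 3.44 + -1.85*i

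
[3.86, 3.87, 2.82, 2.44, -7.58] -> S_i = Random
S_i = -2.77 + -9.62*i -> [-2.77, -12.39, -22.01, -31.63, -41.25]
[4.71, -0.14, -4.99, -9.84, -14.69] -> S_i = 4.71 + -4.85*i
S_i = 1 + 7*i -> [1, 8, 15, 22, 29]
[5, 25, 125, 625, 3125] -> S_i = 5*5^i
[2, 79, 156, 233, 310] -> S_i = 2 + 77*i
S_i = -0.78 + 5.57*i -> [-0.78, 4.79, 10.36, 15.93, 21.5]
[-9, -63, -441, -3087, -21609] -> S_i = -9*7^i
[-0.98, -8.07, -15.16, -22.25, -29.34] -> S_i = -0.98 + -7.09*i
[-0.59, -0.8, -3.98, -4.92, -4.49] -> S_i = Random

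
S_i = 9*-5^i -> [9, -45, 225, -1125, 5625]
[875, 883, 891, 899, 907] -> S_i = 875 + 8*i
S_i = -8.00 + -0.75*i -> [-8.0, -8.75, -9.5, -10.25, -11.0]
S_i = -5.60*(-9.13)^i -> [-5.6, 51.13, -466.8, 4261.87, -38910.89]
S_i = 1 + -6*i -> [1, -5, -11, -17, -23]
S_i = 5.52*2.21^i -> [5.52, 12.2, 26.96, 59.58, 131.68]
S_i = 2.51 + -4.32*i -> [2.51, -1.81, -6.13, -10.45, -14.77]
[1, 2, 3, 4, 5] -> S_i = 1 + 1*i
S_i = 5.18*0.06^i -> [5.18, 0.31, 0.02, 0.0, 0.0]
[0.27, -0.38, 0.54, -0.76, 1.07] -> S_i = 0.27*(-1.41)^i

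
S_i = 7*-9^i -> [7, -63, 567, -5103, 45927]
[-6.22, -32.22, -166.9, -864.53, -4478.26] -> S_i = -6.22*5.18^i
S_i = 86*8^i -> [86, 688, 5504, 44032, 352256]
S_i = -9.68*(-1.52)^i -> [-9.68, 14.71, -22.36, 33.99, -51.67]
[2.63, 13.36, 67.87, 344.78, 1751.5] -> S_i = 2.63*5.08^i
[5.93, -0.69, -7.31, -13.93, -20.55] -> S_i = 5.93 + -6.62*i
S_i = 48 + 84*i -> [48, 132, 216, 300, 384]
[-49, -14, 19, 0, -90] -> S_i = Random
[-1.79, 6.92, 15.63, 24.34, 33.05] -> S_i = -1.79 + 8.71*i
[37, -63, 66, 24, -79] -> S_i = Random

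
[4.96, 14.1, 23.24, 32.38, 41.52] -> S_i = 4.96 + 9.14*i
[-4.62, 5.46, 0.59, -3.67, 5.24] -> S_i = Random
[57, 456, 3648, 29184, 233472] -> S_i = 57*8^i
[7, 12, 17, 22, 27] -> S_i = 7 + 5*i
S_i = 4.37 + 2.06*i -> [4.37, 6.43, 8.49, 10.55, 12.61]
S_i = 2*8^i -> [2, 16, 128, 1024, 8192]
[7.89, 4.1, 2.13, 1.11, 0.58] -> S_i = 7.89*0.52^i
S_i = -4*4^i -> [-4, -16, -64, -256, -1024]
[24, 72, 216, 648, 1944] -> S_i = 24*3^i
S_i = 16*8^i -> [16, 128, 1024, 8192, 65536]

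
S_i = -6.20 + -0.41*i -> [-6.2, -6.61, -7.02, -7.43, -7.84]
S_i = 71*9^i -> [71, 639, 5751, 51759, 465831]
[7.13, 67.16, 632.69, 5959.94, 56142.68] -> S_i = 7.13*9.42^i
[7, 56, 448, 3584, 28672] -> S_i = 7*8^i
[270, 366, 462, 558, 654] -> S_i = 270 + 96*i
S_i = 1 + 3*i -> [1, 4, 7, 10, 13]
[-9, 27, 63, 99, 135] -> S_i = -9 + 36*i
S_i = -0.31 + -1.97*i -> [-0.31, -2.28, -4.25, -6.22, -8.19]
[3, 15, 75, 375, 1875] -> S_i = 3*5^i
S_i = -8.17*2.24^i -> [-8.17, -18.3, -40.99, -91.83, -205.69]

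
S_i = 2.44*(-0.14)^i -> [2.44, -0.34, 0.05, -0.01, 0.0]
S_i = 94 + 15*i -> [94, 109, 124, 139, 154]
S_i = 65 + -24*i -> [65, 41, 17, -7, -31]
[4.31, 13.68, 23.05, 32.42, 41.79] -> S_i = 4.31 + 9.37*i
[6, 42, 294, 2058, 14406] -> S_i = 6*7^i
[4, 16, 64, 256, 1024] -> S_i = 4*4^i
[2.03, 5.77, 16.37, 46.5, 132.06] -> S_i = 2.03*2.84^i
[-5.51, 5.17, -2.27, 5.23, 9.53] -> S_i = Random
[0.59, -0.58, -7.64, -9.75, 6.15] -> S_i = Random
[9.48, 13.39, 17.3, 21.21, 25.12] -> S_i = 9.48 + 3.91*i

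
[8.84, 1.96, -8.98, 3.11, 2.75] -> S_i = Random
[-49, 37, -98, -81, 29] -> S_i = Random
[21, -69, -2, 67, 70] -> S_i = Random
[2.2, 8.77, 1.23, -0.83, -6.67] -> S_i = Random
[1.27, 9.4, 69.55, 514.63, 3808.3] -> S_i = 1.27*7.40^i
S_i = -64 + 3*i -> [-64, -61, -58, -55, -52]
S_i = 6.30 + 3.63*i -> [6.3, 9.93, 13.56, 17.19, 20.82]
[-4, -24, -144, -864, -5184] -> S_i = -4*6^i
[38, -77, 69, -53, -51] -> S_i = Random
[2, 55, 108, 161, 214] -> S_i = 2 + 53*i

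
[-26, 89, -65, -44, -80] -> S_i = Random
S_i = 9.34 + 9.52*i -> [9.34, 18.86, 28.38, 37.9, 47.42]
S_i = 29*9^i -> [29, 261, 2349, 21141, 190269]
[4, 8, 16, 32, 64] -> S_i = 4*2^i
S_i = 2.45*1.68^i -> [2.45, 4.12, 6.91, 11.62, 19.52]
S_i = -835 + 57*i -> [-835, -778, -721, -664, -607]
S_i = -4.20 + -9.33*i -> [-4.2, -13.53, -22.86, -32.19, -41.52]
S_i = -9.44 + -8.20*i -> [-9.44, -17.64, -25.84, -34.04, -42.24]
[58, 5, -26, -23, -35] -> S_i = Random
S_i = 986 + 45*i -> [986, 1031, 1076, 1121, 1166]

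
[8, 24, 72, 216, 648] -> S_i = 8*3^i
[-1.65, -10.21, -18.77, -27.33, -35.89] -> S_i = -1.65 + -8.56*i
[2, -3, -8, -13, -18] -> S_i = 2 + -5*i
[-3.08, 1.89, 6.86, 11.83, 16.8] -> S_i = -3.08 + 4.97*i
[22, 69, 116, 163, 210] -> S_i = 22 + 47*i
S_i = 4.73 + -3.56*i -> [4.73, 1.17, -2.39, -5.95, -9.51]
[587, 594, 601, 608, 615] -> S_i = 587 + 7*i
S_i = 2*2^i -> [2, 4, 8, 16, 32]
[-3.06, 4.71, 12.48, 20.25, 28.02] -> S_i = -3.06 + 7.77*i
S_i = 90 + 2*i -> [90, 92, 94, 96, 98]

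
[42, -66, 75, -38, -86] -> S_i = Random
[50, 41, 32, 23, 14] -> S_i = 50 + -9*i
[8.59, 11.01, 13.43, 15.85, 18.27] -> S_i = 8.59 + 2.42*i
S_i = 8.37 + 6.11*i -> [8.37, 14.48, 20.59, 26.7, 32.81]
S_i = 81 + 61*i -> [81, 142, 203, 264, 325]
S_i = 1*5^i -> [1, 5, 25, 125, 625]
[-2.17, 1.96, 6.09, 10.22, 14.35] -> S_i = -2.17 + 4.13*i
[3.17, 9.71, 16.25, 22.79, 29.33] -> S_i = 3.17 + 6.54*i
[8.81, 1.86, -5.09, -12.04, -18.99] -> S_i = 8.81 + -6.95*i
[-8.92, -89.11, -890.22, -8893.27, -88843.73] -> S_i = -8.92*9.99^i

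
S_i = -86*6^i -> [-86, -516, -3096, -18576, -111456]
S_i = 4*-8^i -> [4, -32, 256, -2048, 16384]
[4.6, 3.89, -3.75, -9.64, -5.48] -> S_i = Random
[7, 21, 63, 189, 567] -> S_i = 7*3^i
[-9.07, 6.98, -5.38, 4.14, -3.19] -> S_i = -9.07*(-0.77)^i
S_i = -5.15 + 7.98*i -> [-5.15, 2.83, 10.81, 18.79, 26.77]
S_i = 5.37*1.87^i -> [5.37, 10.04, 18.78, 35.12, 65.67]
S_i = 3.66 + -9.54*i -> [3.66, -5.88, -15.42, -24.96, -34.5]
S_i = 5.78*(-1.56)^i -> [5.78, -9.02, 14.07, -21.94, 34.23]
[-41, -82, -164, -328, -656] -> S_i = -41*2^i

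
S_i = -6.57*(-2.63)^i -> [-6.57, 17.28, -45.44, 119.52, -314.33]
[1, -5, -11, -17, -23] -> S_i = 1 + -6*i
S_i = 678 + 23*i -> [678, 701, 724, 747, 770]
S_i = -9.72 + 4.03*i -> [-9.72, -5.69, -1.66, 2.37, 6.4]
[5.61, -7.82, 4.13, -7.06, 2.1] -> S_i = Random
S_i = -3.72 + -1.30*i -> [-3.72, -5.02, -6.32, -7.62, -8.92]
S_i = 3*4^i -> [3, 12, 48, 192, 768]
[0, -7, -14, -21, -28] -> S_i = 0 + -7*i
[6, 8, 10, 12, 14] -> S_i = 6 + 2*i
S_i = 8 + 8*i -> [8, 16, 24, 32, 40]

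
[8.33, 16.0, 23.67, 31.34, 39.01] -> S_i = 8.33 + 7.67*i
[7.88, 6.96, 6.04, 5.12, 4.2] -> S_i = 7.88 + -0.92*i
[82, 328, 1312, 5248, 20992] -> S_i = 82*4^i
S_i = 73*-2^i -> [73, -146, 292, -584, 1168]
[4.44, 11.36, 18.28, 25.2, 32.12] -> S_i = 4.44 + 6.92*i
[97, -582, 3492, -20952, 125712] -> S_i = 97*-6^i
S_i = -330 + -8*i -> [-330, -338, -346, -354, -362]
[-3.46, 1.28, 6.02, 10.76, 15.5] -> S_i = -3.46 + 4.74*i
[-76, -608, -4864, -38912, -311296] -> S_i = -76*8^i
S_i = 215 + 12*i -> [215, 227, 239, 251, 263]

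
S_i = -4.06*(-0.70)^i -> [-4.06, 2.84, -1.99, 1.39, -0.97]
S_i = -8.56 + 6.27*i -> [-8.56, -2.29, 3.98, 10.25, 16.52]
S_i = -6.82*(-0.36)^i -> [-6.82, 2.46, -0.88, 0.32, -0.11]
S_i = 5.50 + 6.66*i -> [5.5, 12.16, 18.82, 25.48, 32.14]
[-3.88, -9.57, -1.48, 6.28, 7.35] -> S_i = Random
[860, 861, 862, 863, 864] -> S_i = 860 + 1*i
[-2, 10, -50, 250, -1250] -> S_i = -2*-5^i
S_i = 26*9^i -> [26, 234, 2106, 18954, 170586]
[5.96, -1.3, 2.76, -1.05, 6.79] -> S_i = Random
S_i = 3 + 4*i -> [3, 7, 11, 15, 19]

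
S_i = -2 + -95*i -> [-2, -97, -192, -287, -382]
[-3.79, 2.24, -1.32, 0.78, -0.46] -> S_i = -3.79*(-0.59)^i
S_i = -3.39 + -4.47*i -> [-3.39, -7.86, -12.33, -16.8, -21.27]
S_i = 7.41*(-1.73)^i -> [7.41, -12.82, 22.18, -38.37, 66.37]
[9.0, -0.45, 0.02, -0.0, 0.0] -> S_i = 9.00*(-0.05)^i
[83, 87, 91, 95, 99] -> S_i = 83 + 4*i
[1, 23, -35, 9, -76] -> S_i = Random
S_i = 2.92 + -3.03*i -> [2.92, -0.11, -3.14, -6.17, -9.2]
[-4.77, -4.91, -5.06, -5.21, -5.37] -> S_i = -4.77*1.03^i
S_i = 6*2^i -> [6, 12, 24, 48, 96]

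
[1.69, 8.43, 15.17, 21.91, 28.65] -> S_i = 1.69 + 6.74*i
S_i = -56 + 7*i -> [-56, -49, -42, -35, -28]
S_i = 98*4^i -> [98, 392, 1568, 6272, 25088]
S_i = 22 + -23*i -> [22, -1, -24, -47, -70]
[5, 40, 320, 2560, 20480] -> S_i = 5*8^i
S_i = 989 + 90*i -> [989, 1079, 1169, 1259, 1349]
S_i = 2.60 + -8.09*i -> [2.6, -5.49, -13.58, -21.67, -29.76]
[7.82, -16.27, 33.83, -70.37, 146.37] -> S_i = 7.82*(-2.08)^i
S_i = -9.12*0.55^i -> [-9.12, -5.02, -2.76, -1.52, -0.83]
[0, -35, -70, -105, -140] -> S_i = 0 + -35*i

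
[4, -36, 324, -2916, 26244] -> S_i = 4*-9^i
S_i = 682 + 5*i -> [682, 687, 692, 697, 702]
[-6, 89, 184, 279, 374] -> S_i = -6 + 95*i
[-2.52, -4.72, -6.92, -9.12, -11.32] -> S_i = -2.52 + -2.20*i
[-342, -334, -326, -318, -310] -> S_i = -342 + 8*i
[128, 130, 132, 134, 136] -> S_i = 128 + 2*i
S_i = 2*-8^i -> [2, -16, 128, -1024, 8192]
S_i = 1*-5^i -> [1, -5, 25, -125, 625]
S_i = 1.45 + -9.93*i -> [1.45, -8.48, -18.41, -28.34, -38.27]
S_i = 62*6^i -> [62, 372, 2232, 13392, 80352]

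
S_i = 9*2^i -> [9, 18, 36, 72, 144]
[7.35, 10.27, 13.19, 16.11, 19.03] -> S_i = 7.35 + 2.92*i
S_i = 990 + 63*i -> [990, 1053, 1116, 1179, 1242]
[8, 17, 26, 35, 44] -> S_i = 8 + 9*i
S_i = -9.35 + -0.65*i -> [-9.35, -10.0, -10.65, -11.3, -11.95]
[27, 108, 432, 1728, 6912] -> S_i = 27*4^i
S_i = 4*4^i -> [4, 16, 64, 256, 1024]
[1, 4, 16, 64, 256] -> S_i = 1*4^i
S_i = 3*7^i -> [3, 21, 147, 1029, 7203]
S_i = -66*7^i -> [-66, -462, -3234, -22638, -158466]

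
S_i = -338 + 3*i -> [-338, -335, -332, -329, -326]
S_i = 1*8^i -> [1, 8, 64, 512, 4096]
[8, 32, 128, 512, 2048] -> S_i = 8*4^i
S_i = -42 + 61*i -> [-42, 19, 80, 141, 202]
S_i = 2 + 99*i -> [2, 101, 200, 299, 398]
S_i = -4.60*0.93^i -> [-4.6, -4.28, -3.98, -3.7, -3.44]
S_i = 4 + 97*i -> [4, 101, 198, 295, 392]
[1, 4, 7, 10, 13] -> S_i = 1 + 3*i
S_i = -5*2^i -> [-5, -10, -20, -40, -80]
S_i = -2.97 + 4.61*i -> [-2.97, 1.64, 6.25, 10.86, 15.47]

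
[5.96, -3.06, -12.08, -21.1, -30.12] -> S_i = 5.96 + -9.02*i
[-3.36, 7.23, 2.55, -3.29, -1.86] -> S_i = Random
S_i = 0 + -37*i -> [0, -37, -74, -111, -148]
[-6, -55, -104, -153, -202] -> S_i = -6 + -49*i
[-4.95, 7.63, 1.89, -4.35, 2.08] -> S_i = Random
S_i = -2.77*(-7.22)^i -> [-2.77, 20.0, -144.4, 1042.54, -7527.12]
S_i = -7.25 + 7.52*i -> [-7.25, 0.27, 7.79, 15.31, 22.83]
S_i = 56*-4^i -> [56, -224, 896, -3584, 14336]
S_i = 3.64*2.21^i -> [3.64, 8.04, 17.78, 39.29, 86.83]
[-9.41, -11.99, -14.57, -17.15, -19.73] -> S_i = -9.41 + -2.58*i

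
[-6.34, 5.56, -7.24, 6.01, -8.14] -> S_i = Random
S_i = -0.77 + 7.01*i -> [-0.77, 6.24, 13.25, 20.26, 27.27]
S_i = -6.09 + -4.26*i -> [-6.09, -10.35, -14.61, -18.87, -23.13]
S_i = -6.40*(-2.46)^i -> [-6.4, 15.74, -38.73, 95.28, -234.38]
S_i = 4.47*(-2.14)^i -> [4.47, -9.57, 20.47, -43.81, 93.75]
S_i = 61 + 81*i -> [61, 142, 223, 304, 385]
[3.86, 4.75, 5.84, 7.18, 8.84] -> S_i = 3.86*1.23^i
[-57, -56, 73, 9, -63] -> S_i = Random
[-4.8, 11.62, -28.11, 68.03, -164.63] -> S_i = -4.80*(-2.42)^i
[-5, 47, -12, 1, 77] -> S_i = Random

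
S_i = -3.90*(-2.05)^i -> [-3.9, 7.99, -16.39, 33.6, -68.88]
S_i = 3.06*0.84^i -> [3.06, 2.57, 2.16, 1.81, 1.52]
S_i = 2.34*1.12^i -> [2.34, 2.62, 2.94, 3.29, 3.68]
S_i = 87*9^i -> [87, 783, 7047, 63423, 570807]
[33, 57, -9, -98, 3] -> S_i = Random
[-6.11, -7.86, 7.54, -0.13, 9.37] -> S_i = Random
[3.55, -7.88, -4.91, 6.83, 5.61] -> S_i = Random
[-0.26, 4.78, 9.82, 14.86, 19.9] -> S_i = -0.26 + 5.04*i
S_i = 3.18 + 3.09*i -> [3.18, 6.27, 9.36, 12.45, 15.54]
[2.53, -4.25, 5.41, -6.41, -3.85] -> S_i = Random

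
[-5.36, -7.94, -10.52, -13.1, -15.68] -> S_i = -5.36 + -2.58*i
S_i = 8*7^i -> [8, 56, 392, 2744, 19208]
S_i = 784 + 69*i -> [784, 853, 922, 991, 1060]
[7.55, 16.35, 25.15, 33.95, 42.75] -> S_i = 7.55 + 8.80*i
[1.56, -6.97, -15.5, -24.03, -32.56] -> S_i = 1.56 + -8.53*i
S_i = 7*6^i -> [7, 42, 252, 1512, 9072]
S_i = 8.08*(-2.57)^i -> [8.08, -20.77, 53.37, -137.15, 352.49]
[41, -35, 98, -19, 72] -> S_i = Random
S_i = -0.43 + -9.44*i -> [-0.43, -9.87, -19.31, -28.75, -38.19]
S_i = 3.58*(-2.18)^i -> [3.58, -7.8, 17.01, -37.09, 80.86]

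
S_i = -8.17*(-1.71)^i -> [-8.17, 13.97, -23.89, 40.85, -69.86]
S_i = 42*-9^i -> [42, -378, 3402, -30618, 275562]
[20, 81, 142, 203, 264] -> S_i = 20 + 61*i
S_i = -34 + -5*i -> [-34, -39, -44, -49, -54]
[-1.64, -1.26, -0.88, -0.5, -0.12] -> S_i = -1.64 + 0.38*i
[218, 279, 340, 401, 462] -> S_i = 218 + 61*i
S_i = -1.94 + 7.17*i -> [-1.94, 5.23, 12.4, 19.57, 26.74]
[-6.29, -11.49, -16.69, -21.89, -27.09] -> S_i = -6.29 + -5.20*i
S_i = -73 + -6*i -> [-73, -79, -85, -91, -97]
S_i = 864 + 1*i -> [864, 865, 866, 867, 868]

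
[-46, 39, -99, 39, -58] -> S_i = Random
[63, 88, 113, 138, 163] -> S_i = 63 + 25*i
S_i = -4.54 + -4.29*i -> [-4.54, -8.83, -13.12, -17.41, -21.7]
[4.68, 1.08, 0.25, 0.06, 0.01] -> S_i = 4.68*0.23^i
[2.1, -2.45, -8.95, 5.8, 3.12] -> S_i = Random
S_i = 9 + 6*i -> [9, 15, 21, 27, 33]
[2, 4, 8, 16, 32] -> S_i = 2*2^i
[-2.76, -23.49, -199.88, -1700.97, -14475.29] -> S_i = -2.76*8.51^i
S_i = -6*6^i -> [-6, -36, -216, -1296, -7776]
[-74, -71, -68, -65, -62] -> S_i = -74 + 3*i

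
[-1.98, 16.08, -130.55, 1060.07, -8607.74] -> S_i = -1.98*(-8.12)^i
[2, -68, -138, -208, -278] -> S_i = 2 + -70*i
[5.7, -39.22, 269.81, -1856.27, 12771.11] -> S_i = 5.70*(-6.88)^i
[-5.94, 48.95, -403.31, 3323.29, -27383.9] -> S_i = -5.94*(-8.24)^i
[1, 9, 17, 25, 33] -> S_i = 1 + 8*i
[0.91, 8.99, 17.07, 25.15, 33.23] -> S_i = 0.91 + 8.08*i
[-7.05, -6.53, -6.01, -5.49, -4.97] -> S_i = -7.05 + 0.52*i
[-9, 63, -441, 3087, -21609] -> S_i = -9*-7^i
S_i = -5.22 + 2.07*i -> [-5.22, -3.15, -1.08, 0.99, 3.06]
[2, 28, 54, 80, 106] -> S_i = 2 + 26*i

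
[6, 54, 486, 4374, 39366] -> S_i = 6*9^i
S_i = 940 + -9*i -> [940, 931, 922, 913, 904]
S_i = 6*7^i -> [6, 42, 294, 2058, 14406]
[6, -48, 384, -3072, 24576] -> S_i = 6*-8^i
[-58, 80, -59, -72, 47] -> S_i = Random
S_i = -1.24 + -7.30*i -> [-1.24, -8.54, -15.84, -23.14, -30.44]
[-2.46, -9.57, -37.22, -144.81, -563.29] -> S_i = -2.46*3.89^i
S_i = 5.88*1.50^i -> [5.88, 8.82, 13.23, 19.84, 29.77]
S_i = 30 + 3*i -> [30, 33, 36, 39, 42]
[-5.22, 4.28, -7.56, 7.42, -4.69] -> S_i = Random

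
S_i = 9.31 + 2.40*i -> [9.31, 11.71, 14.11, 16.51, 18.91]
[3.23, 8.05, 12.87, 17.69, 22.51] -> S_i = 3.23 + 4.82*i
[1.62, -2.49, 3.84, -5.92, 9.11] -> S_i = 1.62*(-1.54)^i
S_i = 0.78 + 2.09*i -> [0.78, 2.87, 4.96, 7.05, 9.14]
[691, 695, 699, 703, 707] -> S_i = 691 + 4*i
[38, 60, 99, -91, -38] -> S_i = Random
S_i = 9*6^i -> [9, 54, 324, 1944, 11664]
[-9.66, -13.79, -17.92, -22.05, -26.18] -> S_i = -9.66 + -4.13*i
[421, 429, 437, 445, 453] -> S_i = 421 + 8*i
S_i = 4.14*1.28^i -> [4.14, 5.3, 6.78, 8.68, 11.11]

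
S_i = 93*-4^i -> [93, -372, 1488, -5952, 23808]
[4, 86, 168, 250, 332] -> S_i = 4 + 82*i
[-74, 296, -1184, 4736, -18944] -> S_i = -74*-4^i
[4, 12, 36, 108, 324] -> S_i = 4*3^i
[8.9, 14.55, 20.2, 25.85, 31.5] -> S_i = 8.90 + 5.65*i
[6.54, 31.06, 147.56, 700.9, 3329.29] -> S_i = 6.54*4.75^i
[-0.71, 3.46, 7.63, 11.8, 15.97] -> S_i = -0.71 + 4.17*i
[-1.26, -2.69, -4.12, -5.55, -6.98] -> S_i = -1.26 + -1.43*i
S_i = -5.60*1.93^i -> [-5.6, -10.81, -20.86, -40.26, -77.7]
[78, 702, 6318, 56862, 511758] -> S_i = 78*9^i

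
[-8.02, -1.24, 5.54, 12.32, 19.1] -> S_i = -8.02 + 6.78*i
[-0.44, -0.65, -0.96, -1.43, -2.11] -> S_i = -0.44*1.48^i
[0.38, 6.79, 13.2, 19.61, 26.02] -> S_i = 0.38 + 6.41*i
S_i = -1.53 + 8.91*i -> [-1.53, 7.38, 16.29, 25.2, 34.11]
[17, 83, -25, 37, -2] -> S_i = Random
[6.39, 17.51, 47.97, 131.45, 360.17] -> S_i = 6.39*2.74^i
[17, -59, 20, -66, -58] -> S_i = Random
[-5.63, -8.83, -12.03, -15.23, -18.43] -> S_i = -5.63 + -3.20*i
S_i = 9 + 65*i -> [9, 74, 139, 204, 269]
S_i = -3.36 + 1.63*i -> [-3.36, -1.73, -0.1, 1.53, 3.16]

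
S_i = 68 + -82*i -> [68, -14, -96, -178, -260]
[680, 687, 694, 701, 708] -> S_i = 680 + 7*i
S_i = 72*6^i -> [72, 432, 2592, 15552, 93312]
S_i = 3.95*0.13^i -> [3.95, 0.51, 0.07, 0.01, 0.0]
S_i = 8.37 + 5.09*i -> [8.37, 13.46, 18.55, 23.64, 28.73]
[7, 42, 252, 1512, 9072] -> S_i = 7*6^i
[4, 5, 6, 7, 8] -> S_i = 4 + 1*i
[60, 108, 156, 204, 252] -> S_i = 60 + 48*i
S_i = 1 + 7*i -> [1, 8, 15, 22, 29]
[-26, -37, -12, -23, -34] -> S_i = Random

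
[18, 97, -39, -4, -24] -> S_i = Random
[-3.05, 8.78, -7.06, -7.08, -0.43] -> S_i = Random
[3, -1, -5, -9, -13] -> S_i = 3 + -4*i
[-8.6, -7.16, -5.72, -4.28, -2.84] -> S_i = -8.60 + 1.44*i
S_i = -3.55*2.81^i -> [-3.55, -9.98, -28.03, -78.77, -221.34]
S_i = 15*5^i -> [15, 75, 375, 1875, 9375]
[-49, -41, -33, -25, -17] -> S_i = -49 + 8*i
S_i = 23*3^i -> [23, 69, 207, 621, 1863]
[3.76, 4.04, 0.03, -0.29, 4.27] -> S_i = Random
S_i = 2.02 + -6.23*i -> [2.02, -4.21, -10.44, -16.67, -22.9]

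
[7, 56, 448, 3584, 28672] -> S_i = 7*8^i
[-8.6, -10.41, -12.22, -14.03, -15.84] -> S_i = -8.60 + -1.81*i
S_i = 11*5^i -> [11, 55, 275, 1375, 6875]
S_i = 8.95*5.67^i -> [8.95, 50.75, 287.73, 1631.44, 9250.29]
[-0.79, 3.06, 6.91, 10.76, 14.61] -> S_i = -0.79 + 3.85*i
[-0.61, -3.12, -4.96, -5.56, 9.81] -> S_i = Random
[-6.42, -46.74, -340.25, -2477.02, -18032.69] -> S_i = -6.42*7.28^i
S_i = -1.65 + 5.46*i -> [-1.65, 3.81, 9.27, 14.73, 20.19]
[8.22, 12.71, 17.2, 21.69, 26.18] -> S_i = 8.22 + 4.49*i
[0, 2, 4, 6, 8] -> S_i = 0 + 2*i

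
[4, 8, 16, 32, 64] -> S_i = 4*2^i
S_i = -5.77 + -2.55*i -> [-5.77, -8.32, -10.87, -13.42, -15.97]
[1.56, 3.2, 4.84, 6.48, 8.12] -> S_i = 1.56 + 1.64*i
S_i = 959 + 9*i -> [959, 968, 977, 986, 995]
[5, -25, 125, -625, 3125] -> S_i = 5*-5^i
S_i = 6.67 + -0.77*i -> [6.67, 5.9, 5.13, 4.36, 3.59]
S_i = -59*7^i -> [-59, -413, -2891, -20237, -141659]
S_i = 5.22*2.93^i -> [5.22, 15.29, 44.81, 131.3, 384.72]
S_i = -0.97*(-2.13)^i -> [-0.97, 2.07, -4.4, 9.37, -19.97]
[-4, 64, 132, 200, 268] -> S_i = -4 + 68*i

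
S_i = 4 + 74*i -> [4, 78, 152, 226, 300]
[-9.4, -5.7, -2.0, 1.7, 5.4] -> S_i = -9.40 + 3.70*i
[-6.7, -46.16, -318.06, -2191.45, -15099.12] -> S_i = -6.70*6.89^i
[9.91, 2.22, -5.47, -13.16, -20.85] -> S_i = 9.91 + -7.69*i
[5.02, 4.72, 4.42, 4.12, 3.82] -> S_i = 5.02 + -0.30*i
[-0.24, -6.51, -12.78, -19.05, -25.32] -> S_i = -0.24 + -6.27*i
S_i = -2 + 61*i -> [-2, 59, 120, 181, 242]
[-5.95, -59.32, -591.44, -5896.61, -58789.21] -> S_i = -5.95*9.97^i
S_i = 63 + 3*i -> [63, 66, 69, 72, 75]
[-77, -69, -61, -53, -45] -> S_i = -77 + 8*i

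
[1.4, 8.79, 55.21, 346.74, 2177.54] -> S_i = 1.40*6.28^i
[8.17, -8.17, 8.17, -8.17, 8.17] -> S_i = 8.17*(-1.00)^i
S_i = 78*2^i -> [78, 156, 312, 624, 1248]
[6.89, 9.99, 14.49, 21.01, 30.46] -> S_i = 6.89*1.45^i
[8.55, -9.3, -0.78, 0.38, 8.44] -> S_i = Random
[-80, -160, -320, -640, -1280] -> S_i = -80*2^i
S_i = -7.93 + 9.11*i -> [-7.93, 1.18, 10.29, 19.4, 28.51]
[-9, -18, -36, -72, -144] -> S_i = -9*2^i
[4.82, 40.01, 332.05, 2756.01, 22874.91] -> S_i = 4.82*8.30^i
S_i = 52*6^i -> [52, 312, 1872, 11232, 67392]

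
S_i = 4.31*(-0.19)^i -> [4.31, -0.82, 0.16, -0.03, 0.01]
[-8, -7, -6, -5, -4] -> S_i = -8 + 1*i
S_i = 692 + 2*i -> [692, 694, 696, 698, 700]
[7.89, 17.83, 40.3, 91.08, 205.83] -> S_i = 7.89*2.26^i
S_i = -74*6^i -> [-74, -444, -2664, -15984, -95904]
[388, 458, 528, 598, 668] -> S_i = 388 + 70*i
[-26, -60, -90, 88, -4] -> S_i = Random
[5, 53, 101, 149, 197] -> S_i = 5 + 48*i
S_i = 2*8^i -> [2, 16, 128, 1024, 8192]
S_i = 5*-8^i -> [5, -40, 320, -2560, 20480]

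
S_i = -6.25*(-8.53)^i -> [-6.25, 53.31, -454.76, 3879.07, -33088.43]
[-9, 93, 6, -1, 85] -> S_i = Random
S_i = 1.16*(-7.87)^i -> [1.16, -9.13, 71.85, -565.43, 4449.97]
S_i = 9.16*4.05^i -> [9.16, 37.1, 150.25, 608.5, 2464.42]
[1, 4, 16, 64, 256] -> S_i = 1*4^i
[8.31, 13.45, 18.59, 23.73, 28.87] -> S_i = 8.31 + 5.14*i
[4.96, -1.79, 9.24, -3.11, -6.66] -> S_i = Random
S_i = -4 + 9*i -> [-4, 5, 14, 23, 32]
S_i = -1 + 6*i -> [-1, 5, 11, 17, 23]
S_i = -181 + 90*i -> [-181, -91, -1, 89, 179]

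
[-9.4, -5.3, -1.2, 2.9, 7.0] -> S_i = -9.40 + 4.10*i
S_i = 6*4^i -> [6, 24, 96, 384, 1536]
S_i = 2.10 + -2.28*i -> [2.1, -0.18, -2.46, -4.74, -7.02]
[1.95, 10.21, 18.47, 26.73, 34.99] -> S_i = 1.95 + 8.26*i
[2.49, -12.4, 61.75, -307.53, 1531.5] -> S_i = 2.49*(-4.98)^i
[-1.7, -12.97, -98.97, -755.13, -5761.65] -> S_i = -1.70*7.63^i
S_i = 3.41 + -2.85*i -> [3.41, 0.56, -2.29, -5.14, -7.99]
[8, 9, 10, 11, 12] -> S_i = 8 + 1*i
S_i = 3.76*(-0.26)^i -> [3.76, -0.98, 0.25, -0.07, 0.02]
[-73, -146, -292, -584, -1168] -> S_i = -73*2^i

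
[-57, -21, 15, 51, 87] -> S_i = -57 + 36*i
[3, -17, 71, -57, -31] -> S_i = Random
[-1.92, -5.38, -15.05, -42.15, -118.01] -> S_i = -1.92*2.80^i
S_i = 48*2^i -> [48, 96, 192, 384, 768]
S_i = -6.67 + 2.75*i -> [-6.67, -3.92, -1.17, 1.58, 4.33]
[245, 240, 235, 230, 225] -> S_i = 245 + -5*i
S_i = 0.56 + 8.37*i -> [0.56, 8.93, 17.3, 25.67, 34.04]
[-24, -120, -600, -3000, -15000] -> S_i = -24*5^i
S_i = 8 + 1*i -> [8, 9, 10, 11, 12]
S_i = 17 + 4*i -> [17, 21, 25, 29, 33]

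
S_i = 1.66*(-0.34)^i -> [1.66, -0.56, 0.19, -0.07, 0.02]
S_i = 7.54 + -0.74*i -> [7.54, 6.8, 6.06, 5.32, 4.58]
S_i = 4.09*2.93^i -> [4.09, 11.98, 35.11, 102.88, 301.44]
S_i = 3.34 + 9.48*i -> [3.34, 12.82, 22.3, 31.78, 41.26]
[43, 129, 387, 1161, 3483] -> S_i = 43*3^i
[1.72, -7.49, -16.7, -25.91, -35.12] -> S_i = 1.72 + -9.21*i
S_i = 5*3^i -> [5, 15, 45, 135, 405]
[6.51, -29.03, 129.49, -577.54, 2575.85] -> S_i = 6.51*(-4.46)^i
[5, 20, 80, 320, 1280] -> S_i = 5*4^i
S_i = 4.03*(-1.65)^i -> [4.03, -6.65, 10.97, -18.1, 29.87]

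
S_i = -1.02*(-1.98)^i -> [-1.02, 2.02, -4.0, 7.92, -15.68]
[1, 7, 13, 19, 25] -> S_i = 1 + 6*i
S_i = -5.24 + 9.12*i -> [-5.24, 3.88, 13.0, 22.12, 31.24]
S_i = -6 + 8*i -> [-6, 2, 10, 18, 26]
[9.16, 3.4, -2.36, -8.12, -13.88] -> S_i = 9.16 + -5.76*i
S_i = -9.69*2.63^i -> [-9.69, -25.48, -67.02, -176.28, -463.6]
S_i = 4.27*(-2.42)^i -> [4.27, -10.33, 25.01, -60.52, 146.45]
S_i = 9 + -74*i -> [9, -65, -139, -213, -287]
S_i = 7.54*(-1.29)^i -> [7.54, -9.73, 12.55, -16.19, 20.88]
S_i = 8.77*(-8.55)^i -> [8.77, -74.98, 641.11, -5481.48, 46866.67]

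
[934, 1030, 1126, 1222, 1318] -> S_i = 934 + 96*i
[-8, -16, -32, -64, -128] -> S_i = -8*2^i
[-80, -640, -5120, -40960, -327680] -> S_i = -80*8^i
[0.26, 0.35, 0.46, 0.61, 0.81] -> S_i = 0.26*1.33^i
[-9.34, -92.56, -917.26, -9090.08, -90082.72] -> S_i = -9.34*9.91^i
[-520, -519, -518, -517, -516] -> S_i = -520 + 1*i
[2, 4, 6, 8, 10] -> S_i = 2 + 2*i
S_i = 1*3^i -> [1, 3, 9, 27, 81]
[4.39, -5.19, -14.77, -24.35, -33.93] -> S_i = 4.39 + -9.58*i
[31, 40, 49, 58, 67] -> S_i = 31 + 9*i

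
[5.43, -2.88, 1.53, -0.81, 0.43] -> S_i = 5.43*(-0.53)^i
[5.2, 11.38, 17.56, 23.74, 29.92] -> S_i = 5.20 + 6.18*i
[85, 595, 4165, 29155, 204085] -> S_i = 85*7^i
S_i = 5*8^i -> [5, 40, 320, 2560, 20480]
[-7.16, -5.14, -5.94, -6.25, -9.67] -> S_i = Random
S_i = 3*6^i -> [3, 18, 108, 648, 3888]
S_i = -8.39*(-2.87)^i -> [-8.39, 24.08, -69.11, 198.34, -569.23]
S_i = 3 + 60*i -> [3, 63, 123, 183, 243]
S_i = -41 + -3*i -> [-41, -44, -47, -50, -53]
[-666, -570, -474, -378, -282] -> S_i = -666 + 96*i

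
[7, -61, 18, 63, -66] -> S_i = Random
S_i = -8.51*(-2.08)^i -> [-8.51, 17.7, -36.82, 76.58, -159.29]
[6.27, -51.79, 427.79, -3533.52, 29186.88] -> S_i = 6.27*(-8.26)^i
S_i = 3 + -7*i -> [3, -4, -11, -18, -25]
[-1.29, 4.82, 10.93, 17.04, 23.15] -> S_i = -1.29 + 6.11*i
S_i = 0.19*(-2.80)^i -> [0.19, -0.53, 1.49, -4.17, 11.68]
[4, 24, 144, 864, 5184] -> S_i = 4*6^i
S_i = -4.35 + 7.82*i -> [-4.35, 3.47, 11.29, 19.11, 26.93]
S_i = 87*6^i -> [87, 522, 3132, 18792, 112752]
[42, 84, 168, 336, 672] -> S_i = 42*2^i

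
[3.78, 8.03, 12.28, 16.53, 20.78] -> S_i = 3.78 + 4.25*i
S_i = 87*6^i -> [87, 522, 3132, 18792, 112752]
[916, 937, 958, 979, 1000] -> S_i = 916 + 21*i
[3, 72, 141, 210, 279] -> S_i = 3 + 69*i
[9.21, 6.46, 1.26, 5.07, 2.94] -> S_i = Random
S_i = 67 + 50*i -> [67, 117, 167, 217, 267]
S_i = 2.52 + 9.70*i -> [2.52, 12.22, 21.92, 31.62, 41.32]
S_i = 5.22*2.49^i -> [5.22, 13.0, 32.36, 80.59, 200.66]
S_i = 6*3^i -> [6, 18, 54, 162, 486]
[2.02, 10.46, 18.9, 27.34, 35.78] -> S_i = 2.02 + 8.44*i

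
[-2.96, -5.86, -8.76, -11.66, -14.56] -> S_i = -2.96 + -2.90*i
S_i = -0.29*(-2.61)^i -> [-0.29, 0.76, -1.98, 5.16, -13.46]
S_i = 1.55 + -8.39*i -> [1.55, -6.84, -15.23, -23.62, -32.01]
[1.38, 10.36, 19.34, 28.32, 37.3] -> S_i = 1.38 + 8.98*i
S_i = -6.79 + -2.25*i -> [-6.79, -9.04, -11.29, -13.54, -15.79]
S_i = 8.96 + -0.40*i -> [8.96, 8.56, 8.16, 7.76, 7.36]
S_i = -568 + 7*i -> [-568, -561, -554, -547, -540]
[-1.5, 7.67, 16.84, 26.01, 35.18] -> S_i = -1.50 + 9.17*i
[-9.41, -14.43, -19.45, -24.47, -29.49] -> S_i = -9.41 + -5.02*i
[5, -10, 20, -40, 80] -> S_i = 5*-2^i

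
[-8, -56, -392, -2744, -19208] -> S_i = -8*7^i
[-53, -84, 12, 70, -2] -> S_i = Random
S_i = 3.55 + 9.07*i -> [3.55, 12.62, 21.69, 30.76, 39.83]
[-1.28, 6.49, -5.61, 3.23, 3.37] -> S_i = Random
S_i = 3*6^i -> [3, 18, 108, 648, 3888]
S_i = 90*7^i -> [90, 630, 4410, 30870, 216090]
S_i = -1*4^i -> [-1, -4, -16, -64, -256]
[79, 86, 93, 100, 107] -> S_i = 79 + 7*i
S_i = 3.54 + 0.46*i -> [3.54, 4.0, 4.46, 4.92, 5.38]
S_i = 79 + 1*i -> [79, 80, 81, 82, 83]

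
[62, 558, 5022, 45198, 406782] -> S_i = 62*9^i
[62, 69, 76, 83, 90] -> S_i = 62 + 7*i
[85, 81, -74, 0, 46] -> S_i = Random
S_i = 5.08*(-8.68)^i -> [5.08, -44.09, 382.74, -3322.18, 28836.5]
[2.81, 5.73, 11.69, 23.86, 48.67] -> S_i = 2.81*2.04^i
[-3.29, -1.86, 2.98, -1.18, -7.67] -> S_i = Random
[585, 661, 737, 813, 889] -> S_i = 585 + 76*i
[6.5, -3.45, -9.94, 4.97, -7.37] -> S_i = Random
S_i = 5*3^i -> [5, 15, 45, 135, 405]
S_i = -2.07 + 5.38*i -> [-2.07, 3.31, 8.69, 14.07, 19.45]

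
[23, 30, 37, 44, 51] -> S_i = 23 + 7*i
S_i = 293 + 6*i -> [293, 299, 305, 311, 317]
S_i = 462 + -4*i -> [462, 458, 454, 450, 446]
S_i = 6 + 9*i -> [6, 15, 24, 33, 42]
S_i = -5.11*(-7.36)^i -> [-5.11, 37.61, -276.81, 2037.3, -14994.51]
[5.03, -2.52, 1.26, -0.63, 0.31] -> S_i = 5.03*(-0.50)^i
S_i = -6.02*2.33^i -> [-6.02, -14.03, -32.68, -76.15, -177.43]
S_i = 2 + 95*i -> [2, 97, 192, 287, 382]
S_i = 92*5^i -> [92, 460, 2300, 11500, 57500]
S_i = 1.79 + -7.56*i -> [1.79, -5.77, -13.33, -20.89, -28.45]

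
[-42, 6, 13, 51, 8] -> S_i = Random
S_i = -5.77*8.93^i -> [-5.77, -51.53, -460.13, -4108.94, -36692.87]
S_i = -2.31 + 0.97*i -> [-2.31, -1.34, -0.37, 0.6, 1.57]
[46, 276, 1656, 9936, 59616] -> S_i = 46*6^i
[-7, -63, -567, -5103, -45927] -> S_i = -7*9^i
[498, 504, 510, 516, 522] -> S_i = 498 + 6*i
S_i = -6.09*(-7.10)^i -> [-6.09, 43.24, -307.0, 2179.68, -15475.71]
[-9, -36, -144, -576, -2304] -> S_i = -9*4^i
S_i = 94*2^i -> [94, 188, 376, 752, 1504]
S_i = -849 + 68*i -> [-849, -781, -713, -645, -577]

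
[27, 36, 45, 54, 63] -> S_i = 27 + 9*i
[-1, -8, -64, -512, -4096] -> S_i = -1*8^i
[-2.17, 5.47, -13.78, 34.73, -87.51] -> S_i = -2.17*(-2.52)^i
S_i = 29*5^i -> [29, 145, 725, 3625, 18125]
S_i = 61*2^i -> [61, 122, 244, 488, 976]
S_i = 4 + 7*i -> [4, 11, 18, 25, 32]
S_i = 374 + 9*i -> [374, 383, 392, 401, 410]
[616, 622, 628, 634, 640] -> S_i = 616 + 6*i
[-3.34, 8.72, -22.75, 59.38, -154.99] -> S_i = -3.34*(-2.61)^i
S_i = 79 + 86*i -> [79, 165, 251, 337, 423]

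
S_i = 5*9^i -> [5, 45, 405, 3645, 32805]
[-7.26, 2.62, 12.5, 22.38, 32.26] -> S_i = -7.26 + 9.88*i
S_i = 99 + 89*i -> [99, 188, 277, 366, 455]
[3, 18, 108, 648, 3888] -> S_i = 3*6^i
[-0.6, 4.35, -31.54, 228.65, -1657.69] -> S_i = -0.60*(-7.25)^i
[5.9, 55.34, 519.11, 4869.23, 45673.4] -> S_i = 5.90*9.38^i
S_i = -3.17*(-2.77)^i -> [-3.17, 8.78, -24.32, 67.37, -186.63]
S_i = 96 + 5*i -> [96, 101, 106, 111, 116]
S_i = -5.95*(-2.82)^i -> [-5.95, 16.78, -47.32, 133.43, -376.28]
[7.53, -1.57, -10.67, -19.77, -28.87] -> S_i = 7.53 + -9.10*i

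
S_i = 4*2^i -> [4, 8, 16, 32, 64]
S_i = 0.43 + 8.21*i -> [0.43, 8.64, 16.85, 25.06, 33.27]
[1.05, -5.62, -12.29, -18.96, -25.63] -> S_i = 1.05 + -6.67*i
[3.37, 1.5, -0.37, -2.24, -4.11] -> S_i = 3.37 + -1.87*i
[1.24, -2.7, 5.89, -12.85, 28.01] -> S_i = 1.24*(-2.18)^i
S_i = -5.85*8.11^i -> [-5.85, -47.44, -384.77, -3120.46, -25306.92]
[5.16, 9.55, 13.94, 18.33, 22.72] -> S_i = 5.16 + 4.39*i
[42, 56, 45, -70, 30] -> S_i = Random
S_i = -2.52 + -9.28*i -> [-2.52, -11.8, -21.08, -30.36, -39.64]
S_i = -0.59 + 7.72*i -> [-0.59, 7.13, 14.85, 22.57, 30.29]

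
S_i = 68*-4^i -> [68, -272, 1088, -4352, 17408]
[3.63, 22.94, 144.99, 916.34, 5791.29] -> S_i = 3.63*6.32^i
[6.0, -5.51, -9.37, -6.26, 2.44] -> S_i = Random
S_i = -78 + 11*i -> [-78, -67, -56, -45, -34]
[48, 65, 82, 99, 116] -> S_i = 48 + 17*i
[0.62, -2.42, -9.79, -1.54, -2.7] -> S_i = Random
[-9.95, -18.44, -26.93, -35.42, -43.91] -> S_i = -9.95 + -8.49*i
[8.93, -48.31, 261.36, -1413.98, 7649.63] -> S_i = 8.93*(-5.41)^i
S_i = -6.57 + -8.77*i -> [-6.57, -15.34, -24.11, -32.88, -41.65]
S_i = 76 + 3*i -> [76, 79, 82, 85, 88]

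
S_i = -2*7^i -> [-2, -14, -98, -686, -4802]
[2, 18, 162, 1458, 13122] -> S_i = 2*9^i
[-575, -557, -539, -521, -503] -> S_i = -575 + 18*i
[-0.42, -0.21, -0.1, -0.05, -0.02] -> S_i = -0.42*0.49^i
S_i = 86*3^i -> [86, 258, 774, 2322, 6966]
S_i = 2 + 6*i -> [2, 8, 14, 20, 26]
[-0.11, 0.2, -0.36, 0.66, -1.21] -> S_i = -0.11*(-1.82)^i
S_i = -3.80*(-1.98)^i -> [-3.8, 7.52, -14.9, 29.5, -58.4]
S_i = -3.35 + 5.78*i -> [-3.35, 2.43, 8.21, 13.99, 19.77]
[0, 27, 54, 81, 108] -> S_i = 0 + 27*i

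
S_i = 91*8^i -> [91, 728, 5824, 46592, 372736]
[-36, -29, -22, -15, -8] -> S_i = -36 + 7*i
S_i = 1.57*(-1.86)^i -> [1.57, -2.92, 5.43, -10.1, 18.79]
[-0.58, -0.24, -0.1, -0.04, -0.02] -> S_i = -0.58*0.41^i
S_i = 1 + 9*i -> [1, 10, 19, 28, 37]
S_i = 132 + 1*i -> [132, 133, 134, 135, 136]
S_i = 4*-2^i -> [4, -8, 16, -32, 64]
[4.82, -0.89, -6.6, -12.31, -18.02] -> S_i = 4.82 + -5.71*i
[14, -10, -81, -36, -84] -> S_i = Random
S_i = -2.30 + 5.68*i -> [-2.3, 3.38, 9.06, 14.74, 20.42]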